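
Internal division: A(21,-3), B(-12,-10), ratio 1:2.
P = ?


Px = (1*(-12) + 2*21)/3 = 30/3 = 10.0000
Py = (1*(-10) + 2*(-3))/3 = -16/3 = -5.3333

P = (10.0000, -5.3333)


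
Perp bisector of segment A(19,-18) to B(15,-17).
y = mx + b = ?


Midpoint = (17, -17.5)
Slope of AB = dy/dx = 1/(-4) = -0.2500
Perp slope = -dx/dy = 4/1 = 4.0000
b = My - (perp slope)*Mx = -17.5 + (-4*17)/1 = -17.5 - 68.0000 = -85.5000

y = 4.0000x - 85.5000


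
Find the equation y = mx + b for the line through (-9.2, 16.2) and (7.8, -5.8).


m = (-22.0)/(17.0) = -1.2941
b = y1 - m*x1 = 16.2 - (-22.0*(-9.2))/(17.0) = 16.2 - 11.9059 = 4.2941

y = -1.2941x + 4.2941


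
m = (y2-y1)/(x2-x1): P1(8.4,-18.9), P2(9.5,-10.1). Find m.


dy = -10.1 + 18.9 = 8.8
dx = 9.5 - 8.4 = 1.1
m = 8.8/1.1 = 8.0000

m = 8.0000


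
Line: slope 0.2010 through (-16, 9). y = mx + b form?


y - 9 = 0.2010(x + 16)
y = 0.2010x + 9 - 0.2010*(-16)
y = 0.2010x + 12.2160

y = 0.2010x + 12.2160


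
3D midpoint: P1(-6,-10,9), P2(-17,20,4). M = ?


Mx = (-6- 17)/2 = -11.5000
My = (-10+20)/2 = 5.0000
Mz = (9+4)/2 = 6.5000

M = (-11.5000, 5.0000, 6.5000)


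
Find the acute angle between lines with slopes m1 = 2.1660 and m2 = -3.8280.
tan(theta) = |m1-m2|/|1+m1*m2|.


m1-m2 = 5.994
1+m1*m2 = -7.291448
tan(theta) = |5.994/(-7.291448)| = 0.822059
theta = arctan(|5.994/(-7.291448)|) = 39.4222 degrees (acute angle)

39.4222 degrees


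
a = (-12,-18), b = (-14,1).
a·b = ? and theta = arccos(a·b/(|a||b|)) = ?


a·b = -12*(-14) - 18*1 = 168 - 18 = 150
|a| = sqrt(144+324) = 21.6333
|b| = sqrt(196+1) = 14.0357
cos(theta) = 150/(sqrt(468)*sqrt(197)) = 150/sqrt(92196) = 0.494009
theta = arccos(150/sqrt(92196)) = 60.3955 degrees

a·b = 150, theta = 60.3955 deg


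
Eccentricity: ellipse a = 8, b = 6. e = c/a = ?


c = sqrt(64-36) = sqrt(28) = 5.2915
e = c/a = sqrt(28)/8 = 0.6614

e = 0.6614


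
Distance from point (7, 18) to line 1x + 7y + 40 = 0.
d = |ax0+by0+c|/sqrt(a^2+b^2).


|1*7 + 7*18 + 40| = |173| = 173
sqrt(1 + 49) = sqrt(50) = 7.0711
d = 173/sqrt(50) = 24.4659

24.4659


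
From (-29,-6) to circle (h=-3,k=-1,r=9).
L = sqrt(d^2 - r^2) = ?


d = sqrt((-29+ 3)^2 + (-6+ 1)^2) = sqrt(676+25) = 26.4764
L = sqrt(701.0000 - 81) = sqrt(620.0000) = 24.8998

24.8998


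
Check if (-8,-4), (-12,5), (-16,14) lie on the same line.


-8*(5-14) - 12*(14+ 4) - 16*(-4-5)
= 72 - 216 + 144 = 0

Yes, collinear (determinant = 0)


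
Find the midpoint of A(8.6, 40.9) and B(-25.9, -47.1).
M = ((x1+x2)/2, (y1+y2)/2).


Mx = (8.6 - 25.9)/2 = -17.3/2 = -8.6500
My = (40.9 - 47.1)/2 = -6.2/2 = -3.1000

(-8.6500, -3.1000)


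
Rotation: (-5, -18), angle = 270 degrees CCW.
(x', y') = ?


cos(270) = 0, sin(270) = -1
x' = -5*0 + 18*(-1) = -18
y' = -5*(-1) - 18*0 = 5

(-18, 5)


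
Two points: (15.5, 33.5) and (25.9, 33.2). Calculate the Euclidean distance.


dx = 25.9 - 15.5 = 10.4
dy = 33.2 - 33.5 = -0.3
d = sqrt(108.16 + 0.09) = sqrt(108.25) = 10.4043

10.4043


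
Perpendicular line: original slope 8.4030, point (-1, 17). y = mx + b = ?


Perpendicular slope = -1/m1 = -1/8.4030 = -0.1190
b2 = y0 - m2*x0 = 17 - 1/8.4030 = 17 - 0.1190 = 16.8810

y = -0.1190x + 16.8810


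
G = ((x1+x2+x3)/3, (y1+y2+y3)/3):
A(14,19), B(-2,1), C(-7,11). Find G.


Gx = (14- 2- 7)/3 = 5/3 = 1.6667
Gy = (19+1+11)/3 = 31/3 = 10.3333

G = (1.6667, 10.3333)


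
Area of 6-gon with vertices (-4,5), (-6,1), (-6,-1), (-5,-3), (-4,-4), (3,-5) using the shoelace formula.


sum(xi*y_{i+1}) = -4*1 - 6*(-1) - 6*(-3) - 5*(-4) - 4*(-5) + 3*5 = 75
sum(yi*x_{i+1}) = 5*(-6) + 1*(-6) - 1*(-5) - 3*(-4) - 4*3 - 5*(-4) = -11
Area = |75 + 11|/2 = 86/2 = 43.0000

43.0000 sq units


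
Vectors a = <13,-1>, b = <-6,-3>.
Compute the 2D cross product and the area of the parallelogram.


cross = 13*(-3) + 1*(-6) = -39 - 6 = -45
Parallelogram area = |-45| = 45

cross = -45, parallelogram area = 45


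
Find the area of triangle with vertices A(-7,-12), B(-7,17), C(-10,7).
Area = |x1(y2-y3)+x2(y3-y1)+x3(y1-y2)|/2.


-7*(17-7) = -70
-7*(7+ 12) = -133
-10*(-12-17) = 290
sum = 87
Area = |87|/2 = 43.5000

43.5000 sq units


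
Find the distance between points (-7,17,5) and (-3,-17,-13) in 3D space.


dx=4, dy=-34, dz=-18
d = sqrt(16+1156+324) = sqrt(1496) = 38.6782

38.6782


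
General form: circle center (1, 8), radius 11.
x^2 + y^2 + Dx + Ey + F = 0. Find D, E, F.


(x-1)^2 + (y-8)^2 = 11^2
D = -2h = -2, E = -2k = -16
F = h^2+k^2-r^2 = 1+64-121 = -56

D = -2, E = -16, F = -56


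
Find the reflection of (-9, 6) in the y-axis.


Reflection rule for y-axis: (-x, y)
(-9, 6) -> (9, 6)

(9, 6)


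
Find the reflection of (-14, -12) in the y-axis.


Reflection rule for y-axis: (-x, y)
(-14, -12) -> (14, -12)

(14, -12)


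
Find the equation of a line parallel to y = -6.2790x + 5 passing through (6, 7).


Parallel lines have equal slopes.
m2 = -6.2790
b2 = 7 + 6.2790*6 = 44.6740

y = -6.2790x + 44.6740


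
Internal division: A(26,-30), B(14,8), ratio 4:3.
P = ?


Px = (4*14 + 3*26)/7 = 134/7 = 19.1429
Py = (4*8 + 3*(-30))/7 = -58/7 = -8.2857

P = (19.1429, -8.2857)


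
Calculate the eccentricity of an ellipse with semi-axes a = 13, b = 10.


c = sqrt(169-100) = sqrt(69) = 8.3066
e = c/a = sqrt(69)/13 = 0.6390

e = 0.6390


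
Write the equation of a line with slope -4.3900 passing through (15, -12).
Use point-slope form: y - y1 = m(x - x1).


y + 12 = -4.3900(x - 15)
y = -4.3900x - 12 + 4.3900*15
y = -4.3900x + 53.8500

y = -4.3900x + 53.8500


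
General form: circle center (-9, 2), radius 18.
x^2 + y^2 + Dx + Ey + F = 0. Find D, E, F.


(x+ 9)^2 + (y-2)^2 = 18^2
D = -2h = 18, E = -2k = -4
F = h^2+k^2-r^2 = 81+4-324 = -239

D = 18, E = -4, F = -239


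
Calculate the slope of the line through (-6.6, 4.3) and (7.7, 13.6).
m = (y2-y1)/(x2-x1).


dy = 13.6 - 4.3 = 9.3
dx = 7.7 + 6.6 = 14.3
m = 9.3/14.3 = 0.6503

m = 0.6503


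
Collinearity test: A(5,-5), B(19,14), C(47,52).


5*(14-52) + 19*(52+ 5) + 47*(-5-14)
= -190 + 1083 - 893 = 0

Yes, collinear (determinant = 0)


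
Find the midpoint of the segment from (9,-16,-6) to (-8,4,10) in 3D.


Mx = (9- 8)/2 = 0.5000
My = (-16+4)/2 = -6.0000
Mz = (-6+10)/2 = 2.0000

M = (0.5000, -6.0000, 2.0000)


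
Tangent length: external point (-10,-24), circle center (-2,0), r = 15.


d = sqrt((-10+ 2)^2 + (-24-0)^2) = sqrt(64+576) = 25.2982
L = sqrt(640.0000 - 225) = sqrt(415.0000) = 20.3715

20.3715


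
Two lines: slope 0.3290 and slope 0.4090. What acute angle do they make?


m1-m2 = -0.08
1+m1*m2 = 1.134561
tan(theta) = |-0.08/1.134561| = 0.070512
theta = arctan(|-0.08/1.134561|) = 4.0334 degrees (acute angle)

4.0334 degrees


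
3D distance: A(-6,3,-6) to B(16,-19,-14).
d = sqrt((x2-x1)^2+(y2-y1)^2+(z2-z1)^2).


dx=22, dy=-22, dz=-8
d = sqrt(484+484+64) = sqrt(1032) = 32.1248

32.1248


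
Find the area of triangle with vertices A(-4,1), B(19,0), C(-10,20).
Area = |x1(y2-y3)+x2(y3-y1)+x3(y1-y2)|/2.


-4*(0-20) = 80
19*(20-1) = 361
-10*(1-0) = -10
sum = 431
Area = |431|/2 = 215.5000

215.5000 sq units


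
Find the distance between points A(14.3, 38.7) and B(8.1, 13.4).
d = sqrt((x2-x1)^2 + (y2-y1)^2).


dx = 8.1 - 14.3 = -6.2
dy = 13.4 - 38.7 = -25.3
d = sqrt(38.44 + 640.09) = sqrt(678.53) = 26.0486

26.0486


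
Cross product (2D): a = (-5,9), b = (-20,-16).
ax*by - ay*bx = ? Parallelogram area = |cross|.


cross = -5*(-16) - 9*(-20) = 80 + 180 = 260
Parallelogram area = |260| = 260

cross = 260, parallelogram area = 260


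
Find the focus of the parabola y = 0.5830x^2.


a = 0.5830
4a = 2.3320
focus = (0, 1/2.3320) = (0, 0.4288)

Focus = (0, 0.4288)


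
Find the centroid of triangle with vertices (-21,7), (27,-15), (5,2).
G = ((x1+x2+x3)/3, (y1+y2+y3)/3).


Gx = (-21+27+5)/3 = 11/3 = 3.6667
Gy = (7- 15+2)/3 = -6/3 = -2.0000

G = (3.6667, -2.0000)


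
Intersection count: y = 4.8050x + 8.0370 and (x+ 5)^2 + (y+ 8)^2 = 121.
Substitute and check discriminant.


Substitute y = 4.8050x + 8.0370: (x+ 5)^2 + (4.8050x+8.0370+ 8)^2 = 121
Expand to Ax^2 + Bx + C = 0, where b-k = 16.037
A = 1+m^2 = 24.088025
B = 2(m(b-k) - h) = 2(4.8050*16.037 + 5) = 164.11557
C = h^2 + (b-k)^2 - r^2 = 25 + 257.185369 - 121 = 161.185369
disc = B^2-4AC = 26933.9203 - 15530.5488 = 11403.3715
disc > 0

2 intersection points


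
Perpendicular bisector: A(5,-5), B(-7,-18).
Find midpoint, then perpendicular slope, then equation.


Midpoint = (-1, -11.5)
Slope of AB = dy/dx = -13/(-12) = 1.0833
Perp slope = -dx/dy = -12/13 = -0.9231
b = My - (perp slope)*Mx = -11.5 + (-12*(-1))/(-13) = -11.5 - 0.9231 = -12.4231

y = -0.9231x - 12.4231


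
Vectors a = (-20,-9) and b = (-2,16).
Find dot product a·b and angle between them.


a·b = -20*(-2) - 9*16 = 40 - 144 = -104
|a| = sqrt(400+81) = 21.9317
|b| = sqrt(4+256) = 16.1245
cos(theta) = -104/(sqrt(481)*sqrt(260)) = -104/sqrt(125060) = -0.294086
theta = arccos(-104/sqrt(125060)) = 107.1027 degrees

a·b = -104, theta = 107.1027 deg


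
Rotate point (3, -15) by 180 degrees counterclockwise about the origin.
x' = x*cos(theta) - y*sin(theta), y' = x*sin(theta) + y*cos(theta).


cos(180) = -1, sin(180) = 0
x' = 3*(-1) + 15*0 = -3
y' = 3*0 - 15*(-1) = 15

(-3, 15)


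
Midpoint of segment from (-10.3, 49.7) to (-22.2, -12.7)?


Mx = (-10.3 - 22.2)/2 = -32.5/2 = -16.2500
My = (49.7 - 12.7)/2 = 37.0/2 = 18.5000

(-16.2500, 18.5000)


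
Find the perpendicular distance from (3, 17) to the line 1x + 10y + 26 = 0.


|1*3 + 10*17 + 26| = |199| = 199
sqrt(1 + 100) = sqrt(101) = 10.0499
d = 199/sqrt(101) = 19.8012

19.8012


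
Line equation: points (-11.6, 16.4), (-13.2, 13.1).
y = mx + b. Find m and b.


m = (-3.3)/(-1.6) = 2.0625
b = y1 - m*x1 = 16.4 - (-3.3*(-11.6))/(-1.6) = 16.4 + 23.9250 = 40.3250

y = 2.0625x + 40.3250


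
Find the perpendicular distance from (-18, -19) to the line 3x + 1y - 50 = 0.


|3*(-18) + 1*(-19) - 50| = |-123| = 123
sqrt(9 + 1) = sqrt(10) = 3.1623
d = 123/sqrt(10) = 38.8960

38.8960


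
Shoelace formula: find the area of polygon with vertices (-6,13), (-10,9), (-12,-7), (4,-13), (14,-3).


sum(xi*y_{i+1}) = -6*9 - 10*(-7) - 12*(-13) + 4*(-3) + 14*13 = 342
sum(yi*x_{i+1}) = 13*(-10) + 9*(-12) - 7*4 - 13*14 - 3*(-6) = -430
Area = |342 + 430|/2 = 772/2 = 386.0000

386.0000 sq units


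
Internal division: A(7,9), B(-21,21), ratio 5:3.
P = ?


Px = (5*(-21) + 3*7)/8 = -84/8 = -10.5000
Py = (5*21 + 3*9)/8 = 132/8 = 16.5000

P = (-10.5000, 16.5000)


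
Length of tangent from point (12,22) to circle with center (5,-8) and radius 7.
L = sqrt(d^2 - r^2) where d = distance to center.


d = sqrt((12-5)^2 + (22+ 8)^2) = sqrt(49+900) = 30.8058
L = sqrt(949.0000 - 49) = sqrt(900.0000) = 30.0000

30.0000


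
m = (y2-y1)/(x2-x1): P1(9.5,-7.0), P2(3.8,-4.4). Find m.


dy = -4.4 + 7.0 = 2.6
dx = 3.8 - 9.5 = -5.7
m = 2.6/(-5.7) = -0.4561

m = -0.4561


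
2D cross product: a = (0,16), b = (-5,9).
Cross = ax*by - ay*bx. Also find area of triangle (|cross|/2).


cross = 0*9 - 16*(-5) = 0 + 80 = 80
Triangle area = |80|/2 = 80/2 = 40.0000

cross = 80, triangle area = 40.0000


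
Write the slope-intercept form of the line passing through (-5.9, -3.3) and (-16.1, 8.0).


m = (11.3)/(-10.2) = -1.1078
b = y1 - m*x1 = -3.3 - (11.3*(-5.9))/(-10.2) = -3.3 - 6.5363 = -9.8363

y = -1.1078x - 9.8363


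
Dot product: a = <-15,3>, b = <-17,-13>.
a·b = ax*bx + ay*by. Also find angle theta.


a·b = -15*(-17) + 3*(-13) = 255 - 39 = 216
|a| = sqrt(225+9) = 15.2971
|b| = sqrt(289+169) = 21.4009
cos(theta) = 216/(sqrt(234)*sqrt(458)) = 216/sqrt(107172) = 0.659801
theta = arccos(216/sqrt(107172)) = 48.7153 degrees

a·b = 216, theta = 48.7153 deg


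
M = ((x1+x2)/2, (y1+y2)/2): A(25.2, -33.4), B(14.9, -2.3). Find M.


Mx = (25.2 + 14.9)/2 = 40.1/2 = 20.0500
My = (-33.4 - 2.3)/2 = -35.7/2 = -17.8500

(20.0500, -17.8500)


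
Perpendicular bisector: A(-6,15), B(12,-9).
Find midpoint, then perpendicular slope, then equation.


Midpoint = (3, 3)
Slope of AB = dy/dx = -24/18 = -1.3333
Perp slope = -dx/dy = 18/24 = 0.7500
b = My - (perp slope)*Mx = 3 + (18*3)/(-24) = 3 - 2.2500 = 0.7500

y = 0.7500x + 0.7500


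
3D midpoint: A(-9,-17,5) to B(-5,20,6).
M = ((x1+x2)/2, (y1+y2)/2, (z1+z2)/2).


Mx = (-9- 5)/2 = -7.0000
My = (-17+20)/2 = 1.5000
Mz = (5+6)/2 = 5.5000

M = (-7.0000, 1.5000, 5.5000)


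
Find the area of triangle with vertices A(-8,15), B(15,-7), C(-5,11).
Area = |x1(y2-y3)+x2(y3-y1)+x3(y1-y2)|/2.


-8*(-7-11) = 144
15*(11-15) = -60
-5*(15+ 7) = -110
sum = -26
Area = |-26|/2 = 13.0000

13.0000 sq units


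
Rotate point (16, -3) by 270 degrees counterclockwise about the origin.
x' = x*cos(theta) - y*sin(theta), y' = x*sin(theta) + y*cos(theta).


cos(270) = 0, sin(270) = -1
x' = 16*0 + 3*(-1) = -3
y' = 16*(-1) - 3*0 = -16

(-3, -16)


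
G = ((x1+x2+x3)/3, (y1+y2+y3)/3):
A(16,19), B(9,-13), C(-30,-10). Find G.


Gx = (16+9- 30)/3 = -5/3 = -1.6667
Gy = (19- 13- 10)/3 = -4/3 = -1.3333

G = (-1.6667, -1.3333)


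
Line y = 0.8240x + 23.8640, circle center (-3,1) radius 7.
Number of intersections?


Substitute y = 0.8240x + 23.8640: (x+ 3)^2 + (0.8240x+23.8640-1)^2 = 49
Expand to Ax^2 + Bx + C = 0, where b-k = 22.864
A = 1+m^2 = 1.678976
B = 2(m(b-k) - h) = 2(0.8240*22.864 + 3) = 43.679872
C = h^2 + (b-k)^2 - r^2 = 9 + 522.762496 - 49 = 482.762496
disc = B^2-4AC = 1907.9312 - 3242.1866 = -1334.2554
disc < 0

0 intersection points


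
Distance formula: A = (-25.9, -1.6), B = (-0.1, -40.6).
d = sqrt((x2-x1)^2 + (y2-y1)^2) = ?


dx = -0.1 + 25.9 = 25.8
dy = -40.6 + 1.6 = -39.0
d = sqrt(665.64 + 1521.0) = sqrt(2186.64) = 46.7615

46.7615


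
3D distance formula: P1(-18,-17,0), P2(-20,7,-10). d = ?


dx=-2, dy=24, dz=-10
d = sqrt(4+576+100) = sqrt(680) = 26.0768

26.0768


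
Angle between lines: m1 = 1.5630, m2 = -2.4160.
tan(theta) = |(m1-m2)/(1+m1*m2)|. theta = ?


m1-m2 = 3.979
1+m1*m2 = -2.776208
tan(theta) = |3.979/(-2.776208)| = 1.433250
theta = arctan(|3.979/(-2.776208)|) = 55.0959 degrees (acute angle)

55.0959 degrees


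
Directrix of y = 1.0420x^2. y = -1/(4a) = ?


a = 1.0420
1/(4a) = 0.2399
directrix: y = -0.2399 = -0.2399

y = -0.2399


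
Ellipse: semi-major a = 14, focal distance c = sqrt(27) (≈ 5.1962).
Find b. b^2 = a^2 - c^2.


b^2 = 14^2 - (sqrt(27))^2 = 196 - 27 = 169
b = sqrt(169) = 13

b = 13


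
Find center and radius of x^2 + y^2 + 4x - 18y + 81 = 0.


h = -D/2 = -4/2 = -2
k = -E/2 = 18/2 = 9
r^2 = h^2 + k^2 - F = 4 + 81 - 81 = 4
r = 2

Center (-2, 9), radius = 2


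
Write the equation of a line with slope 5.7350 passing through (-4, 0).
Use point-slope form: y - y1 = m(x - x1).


y - 0 = 5.7350(x + 4)
y = 5.7350x + 0 - 5.7350*(-4)
y = 5.7350x + 22.9400

y = 5.7350x + 22.9400


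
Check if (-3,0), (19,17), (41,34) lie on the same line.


-3*(17-34) + 19*(34-0) + 41*(0-17)
= 51 + 646 - 697 = 0

Yes, collinear (determinant = 0)


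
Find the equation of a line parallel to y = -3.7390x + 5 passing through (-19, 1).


Parallel lines have equal slopes.
m2 = -3.7390
b2 = 1 + 3.7390*(-19) = -70.0410

y = -3.7390x - 70.0410


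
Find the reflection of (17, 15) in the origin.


Reflection rule for origin: (-x, -y)
(17, 15) -> (-17, -15)

(-17, -15)


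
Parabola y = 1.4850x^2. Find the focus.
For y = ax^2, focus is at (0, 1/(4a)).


a = 1.4850
4a = 5.9400
focus = (0, 1/5.9400) = (0, 0.1684)

Focus = (0, 0.1684)


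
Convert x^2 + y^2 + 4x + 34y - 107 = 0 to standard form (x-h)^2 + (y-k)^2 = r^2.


h = -D/2 = -4/2 = -2
k = -E/2 = -34/2 = -17
r^2 = h^2 + k^2 - F = 4 + 289 + 107 = 400
r = 20

Center (-2, -17), radius = 20


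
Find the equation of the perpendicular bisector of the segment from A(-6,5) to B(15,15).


Midpoint = (4.5, 10)
Slope of AB = dy/dx = 10/21 = 0.4762
Perp slope = -dx/dy = -21/10 = -2.1000
b = My - (perp slope)*Mx = 10 + (21*4.5)/10 = 10 + 9.4500 = 19.4500

y = -2.1000x + 19.4500


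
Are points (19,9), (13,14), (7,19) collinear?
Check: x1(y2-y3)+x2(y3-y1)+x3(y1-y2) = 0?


19*(14-19) + 13*(19-9) + 7*(9-14)
= -95 + 130 - 35 = 0

Yes, collinear (determinant = 0)


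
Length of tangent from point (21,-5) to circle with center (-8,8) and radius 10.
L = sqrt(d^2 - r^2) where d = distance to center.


d = sqrt((21+ 8)^2 + (-5-8)^2) = sqrt(841+169) = 31.7805
L = sqrt(1010.0000 - 100) = sqrt(910.0000) = 30.1662

30.1662


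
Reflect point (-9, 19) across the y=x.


Reflection rule for y=x: (y, x)
(-9, 19) -> (19, -9)

(19, -9)


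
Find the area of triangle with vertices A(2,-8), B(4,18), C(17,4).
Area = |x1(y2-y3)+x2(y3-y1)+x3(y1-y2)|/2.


2*(18-4) = 28
4*(4+ 8) = 48
17*(-8-18) = -442
sum = -366
Area = |-366|/2 = 183.0000

183.0000 sq units


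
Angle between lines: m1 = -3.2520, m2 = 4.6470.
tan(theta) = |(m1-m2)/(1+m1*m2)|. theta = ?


m1-m2 = -7.899
1+m1*m2 = -14.112044
tan(theta) = |-7.899/(-14.112044)| = 0.559735
theta = arctan(|-7.899/(-14.112044)|) = 29.2373 degrees (acute angle)

29.2373 degrees


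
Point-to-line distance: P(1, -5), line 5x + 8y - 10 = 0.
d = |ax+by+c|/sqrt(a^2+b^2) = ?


|5*1 + 8*(-5) - 10| = |-45| = 45
sqrt(25 + 64) = sqrt(89) = 9.4340
d = 45/sqrt(89) = 4.7700

4.7700


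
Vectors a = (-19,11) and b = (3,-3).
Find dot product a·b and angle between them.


a·b = -19*3 + 11*(-3) = -57 - 33 = -90
|a| = sqrt(361+121) = 21.9545
|b| = sqrt(9+9) = 4.2426
cos(theta) = -90/(sqrt(482)*sqrt(18)) = -90/sqrt(8676) = -0.966235
theta = arccos(-90/sqrt(8676)) = 165.0686 degrees

a·b = -90, theta = 165.0686 deg


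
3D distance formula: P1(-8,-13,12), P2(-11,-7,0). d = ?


dx=-3, dy=6, dz=-12
d = sqrt(9+36+144) = sqrt(189) = 13.7477

13.7477


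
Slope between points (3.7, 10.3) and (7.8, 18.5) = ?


dy = 18.5 - 10.3 = 8.2
dx = 7.8 - 3.7 = 4.1
m = 8.2/4.1 = 2.0000

m = 2.0000


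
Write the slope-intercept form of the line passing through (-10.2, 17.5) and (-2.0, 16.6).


m = (-0.9)/(8.2) = -0.1098
b = y1 - m*x1 = 17.5 - (-0.9*(-10.2))/(8.2) = 17.5 - 1.1195 = 16.3805

y = -0.1098x + 16.3805


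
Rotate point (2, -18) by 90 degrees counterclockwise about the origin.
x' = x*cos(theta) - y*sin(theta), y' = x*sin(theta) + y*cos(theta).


cos(90) = 0, sin(90) = 1
x' = 2*0 + 18*1 = 18
y' = 2*1 - 18*0 = 2

(18, 2)


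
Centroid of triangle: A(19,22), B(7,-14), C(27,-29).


Gx = (19+7+27)/3 = 53/3 = 17.6667
Gy = (22- 14- 29)/3 = -21/3 = -7.0000

G = (17.6667, -7.0000)


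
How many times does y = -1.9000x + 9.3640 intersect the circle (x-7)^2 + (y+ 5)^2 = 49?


Substitute y = -1.9000x + 9.3640: (x-7)^2 + (-1.9000x+9.3640+ 5)^2 = 49
Expand to Ax^2 + Bx + C = 0, where b-k = 14.364
A = 1+m^2 = 4.61
B = 2(m(b-k) - h) = 2(-1.9000*14.364 - 7) = -68.5832
C = h^2 + (b-k)^2 - r^2 = 49 + 206.324496 - 49 = 206.324496
disc = B^2-4AC = 4703.6553 - 3804.6237 = 899.0316
disc > 0

2 intersection points


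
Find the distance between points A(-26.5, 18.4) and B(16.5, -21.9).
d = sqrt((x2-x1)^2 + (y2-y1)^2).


dx = 16.5 + 26.5 = 43.0
dy = -21.9 - 18.4 = -40.3
d = sqrt(1849.0 + 1624.09) = sqrt(3473.09) = 58.9329

58.9329


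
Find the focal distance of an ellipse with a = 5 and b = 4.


c^2 = 5^2 - 4^2 = 25 - 16 = 9
c = sqrt(9) = 3.0000

c = 3.0000


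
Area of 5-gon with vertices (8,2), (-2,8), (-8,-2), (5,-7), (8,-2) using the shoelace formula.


sum(xi*y_{i+1}) = 8*8 - 2*(-2) - 8*(-7) + 5*(-2) + 8*2 = 130
sum(yi*x_{i+1}) = 2*(-2) + 8*(-8) - 2*5 - 7*8 - 2*8 = -150
Area = |130 + 150|/2 = 280/2 = 140.0000

140.0000 sq units


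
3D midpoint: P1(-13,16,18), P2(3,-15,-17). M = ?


Mx = (-13+3)/2 = -5.0000
My = (16- 15)/2 = 0.5000
Mz = (18- 17)/2 = 0.5000

M = (-5.0000, 0.5000, 0.5000)


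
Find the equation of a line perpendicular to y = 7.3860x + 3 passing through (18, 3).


Perpendicular slope = -1/m1 = -1/7.3860 = -0.1354
b2 = y0 - m2*x0 = 3 + 18/7.3860 = 3 + 2.4370 = 5.4370

y = -0.1354x + 5.4370


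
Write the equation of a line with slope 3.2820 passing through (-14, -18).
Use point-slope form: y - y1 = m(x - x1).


y + 18 = 3.2820(x + 14)
y = 3.2820x - 18 - 3.2820*(-14)
y = 3.2820x + 27.9480

y = 3.2820x + 27.9480


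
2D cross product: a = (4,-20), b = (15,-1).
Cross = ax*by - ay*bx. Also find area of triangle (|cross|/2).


cross = 4*(-1) + 20*15 = -4 + 300 = 296
Triangle area = |296|/2 = 296/2 = 148.0000

cross = 296, triangle area = 148.0000


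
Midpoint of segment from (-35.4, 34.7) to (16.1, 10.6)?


Mx = (-35.4 + 16.1)/2 = -19.3/2 = -9.6500
My = (34.7 + 10.6)/2 = 45.3/2 = 22.6500

(-9.6500, 22.6500)


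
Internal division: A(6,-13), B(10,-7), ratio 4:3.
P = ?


Px = (4*10 + 3*6)/7 = 58/7 = 8.2857
Py = (4*(-7) + 3*(-13))/7 = -67/7 = -9.5714

P = (8.2857, -9.5714)


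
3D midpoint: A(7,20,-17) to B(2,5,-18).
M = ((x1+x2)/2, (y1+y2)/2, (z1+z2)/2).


Mx = (7+2)/2 = 4.5000
My = (20+5)/2 = 12.5000
Mz = (-17- 18)/2 = -17.5000

M = (4.5000, 12.5000, -17.5000)


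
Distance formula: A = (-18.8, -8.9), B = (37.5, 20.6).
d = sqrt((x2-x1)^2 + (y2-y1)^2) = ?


dx = 37.5 + 18.8 = 56.3
dy = 20.6 + 8.9 = 29.5
d = sqrt(3169.69 + 870.25) = sqrt(4039.94) = 63.5605

63.5605


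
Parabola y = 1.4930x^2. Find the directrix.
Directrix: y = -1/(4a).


a = 1.4930
1/(4a) = 0.1674
directrix: y = -0.1674 = -0.1674

y = -0.1674


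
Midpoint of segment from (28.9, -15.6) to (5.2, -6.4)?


Mx = (28.9 + 5.2)/2 = 34.1/2 = 17.0500
My = (-15.6 - 6.4)/2 = -22.0/2 = -11.0000

(17.0500, -11.0000)


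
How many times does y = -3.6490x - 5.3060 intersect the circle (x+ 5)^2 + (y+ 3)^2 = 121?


Substitute y = -3.6490x - 5.3060: (x+ 5)^2 + (-3.6490x- 5.3060+ 3)^2 = 121
Expand to Ax^2 + Bx + C = 0, where b-k = -2.306
A = 1+m^2 = 14.315201
B = 2(m(b-k) - h) = 2(-3.6490*(-2.306) + 5) = 26.829188
C = h^2 + (b-k)^2 - r^2 = 25 + 5.317636 - 121 = -90.682364
disc = B^2-4AC = 719.8053 + 5192.5451 = 5912.3504
disc > 0

2 intersection points


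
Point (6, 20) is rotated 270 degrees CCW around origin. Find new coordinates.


cos(270) = 0, sin(270) = -1
x' = 6*0 - 20*(-1) = 20
y' = 6*(-1) + 20*0 = -6

(20, -6)


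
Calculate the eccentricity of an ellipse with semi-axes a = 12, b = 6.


c = sqrt(144-36) = sqrt(108) = 10.3923
e = c/a = sqrt(108)/12 = 0.8660

e = 0.8660


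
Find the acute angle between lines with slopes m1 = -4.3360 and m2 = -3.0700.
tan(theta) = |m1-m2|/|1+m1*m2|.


m1-m2 = -1.266
1+m1*m2 = 14.31152
tan(theta) = |-1.266/14.31152| = 0.088460
theta = arctan(|-1.266/14.31152|) = 5.0552 degrees (acute angle)

5.0552 degrees


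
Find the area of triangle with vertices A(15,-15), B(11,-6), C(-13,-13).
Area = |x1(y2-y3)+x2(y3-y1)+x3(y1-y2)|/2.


15*(-6+ 13) = 105
11*(-13+ 15) = 22
-13*(-15+ 6) = 117
sum = 244
Area = |244|/2 = 122.0000

122.0000 sq units


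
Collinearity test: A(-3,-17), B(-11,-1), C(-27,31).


-3*(-1-31) - 11*(31+ 17) - 27*(-17+ 1)
= 96 - 528 + 432 = 0

Yes, collinear (determinant = 0)


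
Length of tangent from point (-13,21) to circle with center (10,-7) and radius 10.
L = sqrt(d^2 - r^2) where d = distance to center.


d = sqrt((-13-10)^2 + (21+ 7)^2) = sqrt(529+784) = 36.2353
L = sqrt(1313.0000 - 100) = sqrt(1213.0000) = 34.8281

34.8281


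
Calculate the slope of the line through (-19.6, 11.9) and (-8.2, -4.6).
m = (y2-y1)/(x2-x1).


dy = -4.6 - 11.9 = -16.5
dx = -8.2 + 19.6 = 11.4
m = -16.5/11.4 = -1.4474

m = -1.4474


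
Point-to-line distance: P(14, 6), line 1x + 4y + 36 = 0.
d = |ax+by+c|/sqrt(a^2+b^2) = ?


|1*14 + 4*6 + 36| = |74| = 74
sqrt(1 + 16) = sqrt(17) = 4.1231
d = 74/sqrt(17) = 17.9476

17.9476


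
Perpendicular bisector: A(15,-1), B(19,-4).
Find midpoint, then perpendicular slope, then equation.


Midpoint = (17, -2.5)
Slope of AB = dy/dx = -3/4 = -0.7500
Perp slope = -dx/dy = 4/3 = 1.3333
b = My - (perp slope)*Mx = -2.5 + (4*17)/(-3) = -2.5 - 22.6667 = -25.1667

y = 1.3333x - 25.1667


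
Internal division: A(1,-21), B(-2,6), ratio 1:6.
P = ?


Px = (1*(-2) + 6*1)/7 = 4/7 = 0.5714
Py = (1*6 + 6*(-21))/7 = -120/7 = -17.1429

P = (0.5714, -17.1429)


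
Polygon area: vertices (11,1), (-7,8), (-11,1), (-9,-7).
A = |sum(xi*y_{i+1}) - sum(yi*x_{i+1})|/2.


sum(xi*y_{i+1}) = 11*8 - 7*1 - 11*(-7) - 9*1 = 149
sum(yi*x_{i+1}) = 1*(-7) + 8*(-11) + 1*(-9) - 7*11 = -181
Area = |149 + 181|/2 = 330/2 = 165.0000

165.0000 sq units


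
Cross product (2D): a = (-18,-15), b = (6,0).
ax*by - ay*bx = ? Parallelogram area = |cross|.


cross = -18*0 + 15*6 = 0 + 90 = 90
Parallelogram area = |90| = 90

cross = 90, parallelogram area = 90


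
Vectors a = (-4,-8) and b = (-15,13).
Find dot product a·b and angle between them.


a·b = -4*(-15) - 8*13 = 60 - 104 = -44
|a| = sqrt(16+64) = 8.9443
|b| = sqrt(225+169) = 19.8494
cos(theta) = -44/(sqrt(80)*sqrt(394)) = -44/sqrt(31520) = -0.247833
theta = arccos(-44/sqrt(31520)) = 104.3493 degrees

a·b = -44, theta = 104.3493 deg


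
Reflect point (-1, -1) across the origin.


Reflection rule for origin: (-x, -y)
(-1, -1) -> (1, 1)

(1, 1)


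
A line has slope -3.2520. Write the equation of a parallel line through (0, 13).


Parallel lines have equal slopes.
m2 = -3.2520
b2 = 13 + 3.2520*0 = 13.0000

y = -3.2520x + 13.0000


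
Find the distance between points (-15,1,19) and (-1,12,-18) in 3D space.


dx=14, dy=11, dz=-37
d = sqrt(196+121+1369) = sqrt(1686) = 41.0609

41.0609


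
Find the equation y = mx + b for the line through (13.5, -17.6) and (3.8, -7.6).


m = (10)/(-9.7) = -1.0309
b = y1 - m*x1 = -17.6 - (10*13.5)/(-9.7) = -17.6 + 13.9175 = -3.6825

y = -1.0309x - 3.6825


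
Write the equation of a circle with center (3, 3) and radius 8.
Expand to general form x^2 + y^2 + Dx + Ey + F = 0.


(x-3)^2 + (y-3)^2 = 8^2
D = -2h = -6, E = -2k = -6
F = h^2+k^2-r^2 = 9+9-64 = -46

x^2 + y^2 - 6x - 6y - 46 = 0


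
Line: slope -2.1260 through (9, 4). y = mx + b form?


y - 4 = -2.1260(x - 9)
y = -2.1260x + 4 + 2.1260*9
y = -2.1260x + 23.1340

y = -2.1260x + 23.1340


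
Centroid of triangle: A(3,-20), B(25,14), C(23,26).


Gx = (3+25+23)/3 = 51/3 = 17.0000
Gy = (-20+14+26)/3 = 20/3 = 6.6667

G = (17.0000, 6.6667)


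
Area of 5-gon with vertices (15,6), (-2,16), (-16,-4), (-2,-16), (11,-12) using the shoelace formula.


sum(xi*y_{i+1}) = 15*16 - 2*(-4) - 16*(-16) - 2*(-12) + 11*6 = 594
sum(yi*x_{i+1}) = 6*(-2) + 16*(-16) - 4*(-2) - 16*11 - 12*15 = -616
Area = |594 + 616|/2 = 1210/2 = 605.0000

605.0000 sq units


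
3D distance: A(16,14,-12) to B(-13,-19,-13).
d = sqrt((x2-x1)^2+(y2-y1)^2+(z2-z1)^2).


dx=-29, dy=-33, dz=-1
d = sqrt(841+1089+1) = sqrt(1931) = 43.9431

43.9431


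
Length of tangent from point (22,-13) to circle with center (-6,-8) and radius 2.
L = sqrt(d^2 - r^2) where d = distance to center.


d = sqrt((22+ 6)^2 + (-13+ 8)^2) = sqrt(784+25) = 28.4429
L = sqrt(809.0000 - 4) = sqrt(805.0000) = 28.3725

28.3725


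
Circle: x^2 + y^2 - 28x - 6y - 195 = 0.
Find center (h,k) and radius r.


h = -D/2 = 28/2 = 14
k = -E/2 = 6/2 = 3
r^2 = h^2 + k^2 - F = 196 + 9 + 195 = 400
r = 20

Center (14, 3), radius = 20


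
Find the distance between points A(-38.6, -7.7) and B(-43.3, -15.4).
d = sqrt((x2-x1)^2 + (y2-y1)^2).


dx = -43.3 + 38.6 = -4.7
dy = -15.4 + 7.7 = -7.7
d = sqrt(22.09 + 59.29) = sqrt(81.38) = 9.0211

9.0211


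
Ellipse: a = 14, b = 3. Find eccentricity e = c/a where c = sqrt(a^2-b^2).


c = sqrt(196-9) = sqrt(187) = 13.6748
e = c/a = sqrt(187)/14 = 0.9768

e = 0.9768


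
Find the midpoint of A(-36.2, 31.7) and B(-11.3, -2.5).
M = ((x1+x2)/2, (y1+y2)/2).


Mx = (-36.2 - 11.3)/2 = -47.5/2 = -23.7500
My = (31.7 - 2.5)/2 = 29.2/2 = 14.6000

(-23.7500, 14.6000)


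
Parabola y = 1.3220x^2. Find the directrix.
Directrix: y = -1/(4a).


a = 1.3220
1/(4a) = 0.1891
directrix: y = -0.1891 = -0.1891

y = -0.1891


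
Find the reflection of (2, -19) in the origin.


Reflection rule for origin: (-x, -y)
(2, -19) -> (-2, 19)

(-2, 19)


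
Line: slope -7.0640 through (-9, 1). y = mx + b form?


y - 1 = -7.0640(x + 9)
y = -7.0640x + 1 + 7.0640*(-9)
y = -7.0640x - 62.5760

y = -7.0640x - 62.5760


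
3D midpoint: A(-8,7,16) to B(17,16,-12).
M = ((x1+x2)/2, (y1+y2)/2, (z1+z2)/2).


Mx = (-8+17)/2 = 4.5000
My = (7+16)/2 = 11.5000
Mz = (16- 12)/2 = 2.0000

M = (4.5000, 11.5000, 2.0000)


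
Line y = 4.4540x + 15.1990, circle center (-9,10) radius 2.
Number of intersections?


Substitute y = 4.4540x + 15.1990: (x+ 9)^2 + (4.4540x+15.1990-10)^2 = 4
Expand to Ax^2 + Bx + C = 0, where b-k = 5.199
A = 1+m^2 = 20.838116
B = 2(m(b-k) - h) = 2(4.4540*5.199 + 9) = 64.312692
C = h^2 + (b-k)^2 - r^2 = 81 + 27.029601 - 4 = 104.029601
disc = B^2-4AC = 4136.1224 - 8671.1236 = -4535.0012
disc < 0

0 intersection points


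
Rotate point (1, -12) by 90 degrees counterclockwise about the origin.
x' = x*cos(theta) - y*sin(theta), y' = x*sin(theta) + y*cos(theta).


cos(90) = 0, sin(90) = 1
x' = 1*0 + 12*1 = 12
y' = 1*1 - 12*0 = 1

(12, 1)


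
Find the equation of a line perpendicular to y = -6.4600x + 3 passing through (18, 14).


Perpendicular slope = -1/m1 = -1/(-6.4600) = 0.1548
b2 = y0 - m2*x0 = 14 + 18/(-6.4600) = 14 - 2.7864 = 11.2136

y = 0.1548x + 11.2136


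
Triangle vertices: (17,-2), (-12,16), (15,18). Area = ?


17*(16-18) = -34
-12*(18+ 2) = -240
15*(-2-16) = -270
sum = -544
Area = |-544|/2 = 272.0000

272.0000 sq units


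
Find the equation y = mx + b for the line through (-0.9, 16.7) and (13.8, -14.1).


m = (-30.8)/(14.7) = -2.0952
b = y1 - m*x1 = 16.7 - (-30.8*(-0.9))/(14.7) = 16.7 - 1.8857 = 14.8143

y = -2.0952x + 14.8143


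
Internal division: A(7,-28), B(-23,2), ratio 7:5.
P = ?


Px = (7*(-23) + 5*7)/12 = -126/12 = -10.5000
Py = (7*2 + 5*(-28))/12 = -126/12 = -10.5000

P = (-10.5000, -10.5000)


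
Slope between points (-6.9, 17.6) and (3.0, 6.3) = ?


dy = 6.3 - 17.6 = -11.3
dx = 3.0 + 6.9 = 9.9
m = -11.3/9.9 = -1.1414

m = -1.1414


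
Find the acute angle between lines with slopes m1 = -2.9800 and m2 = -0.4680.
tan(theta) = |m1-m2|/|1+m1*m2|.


m1-m2 = -2.512
1+m1*m2 = 2.39464
tan(theta) = |-2.512/2.39464| = 1.049009
theta = arctan(|-2.512/2.39464|) = 46.3702 degrees (acute angle)

46.3702 degrees


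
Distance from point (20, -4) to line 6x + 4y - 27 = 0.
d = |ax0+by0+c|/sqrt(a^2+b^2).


|6*20 + 4*(-4) - 27| = |77| = 77
sqrt(36 + 16) = sqrt(52) = 7.2111
d = 77/sqrt(52) = 10.6780

10.6780


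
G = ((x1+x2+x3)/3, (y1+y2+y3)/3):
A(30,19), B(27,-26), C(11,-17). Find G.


Gx = (30+27+11)/3 = 68/3 = 22.6667
Gy = (19- 26- 17)/3 = -24/3 = -8.0000

G = (22.6667, -8.0000)


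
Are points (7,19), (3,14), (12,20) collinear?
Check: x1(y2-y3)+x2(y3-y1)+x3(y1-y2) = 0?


7*(14-20) + 3*(20-19) + 12*(19-14)
= -42 + 3 + 60 = 21

No, not collinear (determinant = 21)


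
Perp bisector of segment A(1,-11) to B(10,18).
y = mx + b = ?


Midpoint = (5.5, 3.5)
Slope of AB = dy/dx = 29/9 = 3.2222
Perp slope = -dx/dy = -9/29 = -0.3103
b = My - (perp slope)*Mx = 3.5 + (9*5.5)/29 = 3.5 + 1.7069 = 5.2069

y = -0.3103x + 5.2069


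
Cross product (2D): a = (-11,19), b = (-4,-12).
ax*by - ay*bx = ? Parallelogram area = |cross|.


cross = -11*(-12) - 19*(-4) = 132 + 76 = 208
Parallelogram area = |208| = 208

cross = 208, parallelogram area = 208


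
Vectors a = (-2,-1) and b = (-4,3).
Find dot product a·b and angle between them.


a·b = -2*(-4) - 1*3 = 8 - 3 = 5
|a| = sqrt(4+1) = 2.2361
|b| = sqrt(16+9) = 5.0000
cos(theta) = 5/(sqrt(5)*sqrt(25)) = 5/sqrt(125) = 0.447214
theta = arccos(5/sqrt(125)) = 63.4349 degrees

a·b = 5, theta = 63.4349 deg


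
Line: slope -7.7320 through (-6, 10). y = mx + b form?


y - 10 = -7.7320(x + 6)
y = -7.7320x + 10 + 7.7320*(-6)
y = -7.7320x - 36.3920

y = -7.7320x - 36.3920


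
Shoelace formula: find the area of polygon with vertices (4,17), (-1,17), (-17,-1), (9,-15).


sum(xi*y_{i+1}) = 4*17 - 1*(-1) - 17*(-15) + 9*17 = 477
sum(yi*x_{i+1}) = 17*(-1) + 17*(-17) - 1*9 - 15*4 = -375
Area = |477 + 375|/2 = 852/2 = 426.0000

426.0000 sq units


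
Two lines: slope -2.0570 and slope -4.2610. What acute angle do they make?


m1-m2 = 2.204
1+m1*m2 = 9.764877
tan(theta) = |2.204/9.764877| = 0.225707
theta = arctan(|2.204/9.764877|) = 12.7189 degrees (acute angle)

12.7189 degrees


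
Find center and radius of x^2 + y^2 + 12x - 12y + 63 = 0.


h = -D/2 = -12/2 = -6
k = -E/2 = 12/2 = 6
r^2 = h^2 + k^2 - F = 36 + 36 - 63 = 9
r = 3

Center (-6, 6), radius = 3


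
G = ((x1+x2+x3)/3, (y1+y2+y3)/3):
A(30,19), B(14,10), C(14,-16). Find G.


Gx = (30+14+14)/3 = 58/3 = 19.3333
Gy = (19+10- 16)/3 = 13/3 = 4.3333

G = (19.3333, 4.3333)


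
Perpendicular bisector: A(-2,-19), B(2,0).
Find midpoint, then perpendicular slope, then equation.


Midpoint = (0, -9.5)
Slope of AB = dy/dx = 19/4 = 4.7500
Perp slope = -dx/dy = -4/19 = -0.2105
b = My - (perp slope)*Mx = -9.5 + (4*0)/19 = -9.5 + 0 = -9.5000

y = -0.2105x - 9.5000


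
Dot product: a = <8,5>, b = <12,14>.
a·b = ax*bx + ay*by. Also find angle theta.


a·b = 8*12 + 5*14 = 96 + 70 = 166
|a| = sqrt(64+25) = 9.4340
|b| = sqrt(144+196) = 18.4391
cos(theta) = 166/(sqrt(89)*sqrt(340)) = 166/sqrt(30260) = 0.954275
theta = arccos(166/sqrt(30260)) = 17.3933 degrees

a·b = 166, theta = 17.3933 deg


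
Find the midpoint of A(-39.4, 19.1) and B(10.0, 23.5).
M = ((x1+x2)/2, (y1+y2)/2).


Mx = (-39.4 + 10.0)/2 = -29.4/2 = -14.7000
My = (19.1 + 23.5)/2 = 42.6/2 = 21.3000

(-14.7000, 21.3000)


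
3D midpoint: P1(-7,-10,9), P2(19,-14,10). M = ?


Mx = (-7+19)/2 = 6.0000
My = (-10- 14)/2 = -12.0000
Mz = (9+10)/2 = 9.5000

M = (6.0000, -12.0000, 9.5000)


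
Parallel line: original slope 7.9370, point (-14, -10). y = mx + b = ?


Parallel lines have equal slopes.
m2 = 7.9370
b2 = -10 - 7.9370*(-14) = 101.1180

y = 7.9370x + 101.1180


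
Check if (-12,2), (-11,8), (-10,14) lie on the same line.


-12*(8-14) - 11*(14-2) - 10*(2-8)
= 72 - 132 + 60 = 0

Yes, collinear (determinant = 0)


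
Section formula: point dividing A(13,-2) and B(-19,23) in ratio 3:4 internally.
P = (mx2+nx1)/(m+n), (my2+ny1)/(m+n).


Px = (3*(-19) + 4*13)/7 = -5/7 = -0.7143
Py = (3*23 + 4*(-2))/7 = 61/7 = 8.7143

P = (-0.7143, 8.7143)


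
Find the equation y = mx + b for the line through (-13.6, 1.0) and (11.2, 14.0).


m = (13.0)/(24.8) = 0.5242
b = y1 - m*x1 = 1.0 - (13.0*(-13.6))/(24.8) = 1.0 + 7.1290 = 8.1290

y = 0.5242x + 8.1290


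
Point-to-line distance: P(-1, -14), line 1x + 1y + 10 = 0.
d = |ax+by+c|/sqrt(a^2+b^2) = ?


|1*(-1) + 1*(-14) + 10| = |-5| = 5
sqrt(1 + 1) = sqrt(2) = 1.4142
d = 5/sqrt(2) = 3.5355

3.5355


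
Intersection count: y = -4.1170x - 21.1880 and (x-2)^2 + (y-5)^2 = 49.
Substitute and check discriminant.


Substitute y = -4.1170x - 21.1880: (x-2)^2 + (-4.1170x- 21.1880-5)^2 = 49
Expand to Ax^2 + Bx + C = 0, where b-k = -26.188
A = 1+m^2 = 17.949689
B = 2(m(b-k) - h) = 2(-4.1170*(-26.188) - 2) = 211.631992
C = h^2 + (b-k)^2 - r^2 = 4 + 685.811344 - 49 = 640.811344
disc = B^2-4AC = 44788.1000 - 46009.4573 = -1221.3573
disc < 0

0 intersection points


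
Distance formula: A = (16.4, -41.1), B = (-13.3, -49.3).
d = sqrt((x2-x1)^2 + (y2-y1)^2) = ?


dx = -13.3 - 16.4 = -29.7
dy = -49.3 + 41.1 = -8.2
d = sqrt(882.09 + 67.24) = sqrt(949.33) = 30.8112

30.8112


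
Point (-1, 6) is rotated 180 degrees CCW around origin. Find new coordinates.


cos(180) = -1, sin(180) = 0
x' = -1*(-1) - 6*0 = 1
y' = -1*0 + 6*(-1) = -6

(1, -6)


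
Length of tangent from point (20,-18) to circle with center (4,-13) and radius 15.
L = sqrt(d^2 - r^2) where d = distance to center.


d = sqrt((20-4)^2 + (-18+ 13)^2) = sqrt(256+25) = 16.7631
L = sqrt(281.0000 - 225) = sqrt(56.0000) = 7.4833

7.4833


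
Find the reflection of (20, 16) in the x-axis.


Reflection rule for x-axis: (x, -y)
(20, 16) -> (20, -16)

(20, -16)


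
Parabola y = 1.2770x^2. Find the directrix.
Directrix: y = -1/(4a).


a = 1.2770
1/(4a) = 0.1958
directrix: y = -0.1958 = -0.1958

y = -0.1958


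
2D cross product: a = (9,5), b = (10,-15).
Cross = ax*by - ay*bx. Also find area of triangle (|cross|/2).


cross = 9*(-15) - 5*10 = -135 - 50 = -185
Triangle area = |-185|/2 = 185/2 = 92.5000

cross = -185, triangle area = 92.5000


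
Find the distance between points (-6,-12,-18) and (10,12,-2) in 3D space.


dx=16, dy=24, dz=16
d = sqrt(256+576+256) = sqrt(1088) = 32.9848

32.9848


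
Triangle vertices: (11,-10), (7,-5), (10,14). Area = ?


11*(-5-14) = -209
7*(14+ 10) = 168
10*(-10+ 5) = -50
sum = -91
Area = |-91|/2 = 45.5000

45.5000 sq units


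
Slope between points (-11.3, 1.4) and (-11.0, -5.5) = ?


dy = -5.5 - 1.4 = -6.9
dx = -11.0 + 11.3 = 0.3
m = -6.9/0.3 = -23.0000

m = -23.0000


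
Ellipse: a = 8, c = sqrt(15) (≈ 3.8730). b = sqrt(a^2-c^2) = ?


b^2 = 8^2 - (sqrt(15))^2 = 64 - 15 = 49
b = sqrt(49) = 7

b = 7


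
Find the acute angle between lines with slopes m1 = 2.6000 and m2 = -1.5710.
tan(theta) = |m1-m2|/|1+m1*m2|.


m1-m2 = 4.171
1+m1*m2 = -3.0846
tan(theta) = |4.171/(-3.0846)| = 1.352201
theta = arctan(|4.171/(-3.0846)|) = 53.5158 degrees (acute angle)

53.5158 degrees


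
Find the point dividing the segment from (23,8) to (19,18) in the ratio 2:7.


Px = (2*19 + 7*23)/9 = 199/9 = 22.1111
Py = (2*18 + 7*8)/9 = 92/9 = 10.2222

P = (22.1111, 10.2222)


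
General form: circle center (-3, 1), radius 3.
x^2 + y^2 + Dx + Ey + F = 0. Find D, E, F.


(x+ 3)^2 + (y-1)^2 = 3^2
D = -2h = 6, E = -2k = -2
F = h^2+k^2-r^2 = 9+1-9 = 1

D = 6, E = -2, F = 1


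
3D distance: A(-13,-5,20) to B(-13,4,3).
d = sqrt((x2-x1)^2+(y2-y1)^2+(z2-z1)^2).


dx=0, dy=9, dz=-17
d = sqrt(0+81+289) = sqrt(370) = 19.2354

19.2354


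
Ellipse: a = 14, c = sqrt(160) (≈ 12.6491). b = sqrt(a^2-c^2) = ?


b^2 = 14^2 - (sqrt(160))^2 = 196 - 160 = 36
b = sqrt(36) = 6

b = 6


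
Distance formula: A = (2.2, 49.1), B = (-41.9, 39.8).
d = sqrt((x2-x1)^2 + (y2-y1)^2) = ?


dx = -41.9 - 2.2 = -44.1
dy = 39.8 - 49.1 = -9.3
d = sqrt(1944.81 + 86.49) = sqrt(2031.3) = 45.0699

45.0699


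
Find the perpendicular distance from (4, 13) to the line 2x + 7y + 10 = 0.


|2*4 + 7*13 + 10| = |109| = 109
sqrt(4 + 49) = sqrt(53) = 7.2801
d = 109/sqrt(53) = 14.9723

14.9723


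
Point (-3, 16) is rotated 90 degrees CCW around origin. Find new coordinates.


cos(90) = 0, sin(90) = 1
x' = -3*0 - 16*1 = -16
y' = -3*1 + 16*0 = -3

(-16, -3)


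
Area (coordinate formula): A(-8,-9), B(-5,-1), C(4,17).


-8*(-1-17) = 144
-5*(17+ 9) = -130
4*(-9+ 1) = -32
sum = -18
Area = |-18|/2 = 9.0000

9.0000 sq units


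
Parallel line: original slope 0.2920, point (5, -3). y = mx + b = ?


Parallel lines have equal slopes.
m2 = 0.2920
b2 = -3 - 0.2920*5 = -4.4600

y = 0.2920x - 4.4600


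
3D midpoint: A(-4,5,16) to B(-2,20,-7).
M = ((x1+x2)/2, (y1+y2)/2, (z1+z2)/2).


Mx = (-4- 2)/2 = -3.0000
My = (5+20)/2 = 12.5000
Mz = (16- 7)/2 = 4.5000

M = (-3.0000, 12.5000, 4.5000)


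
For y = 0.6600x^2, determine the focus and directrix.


a = 0.6600
1/(4a) = 0.3788
Focus = (0, 0.3788)
Directrix: y = -0.3788

Focus = (0, 0.3788), Directrix: y = -0.3788


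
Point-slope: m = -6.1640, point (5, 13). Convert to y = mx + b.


y - 13 = -6.1640(x - 5)
y = -6.1640x + 13 + 6.1640*5
y = -6.1640x + 43.8200

y = -6.1640x + 43.8200


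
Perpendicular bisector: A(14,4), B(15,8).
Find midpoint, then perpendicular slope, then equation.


Midpoint = (14.5, 6)
Slope of AB = dy/dx = 4/1 = 4.0000
Perp slope = -dx/dy = -1/4 = -0.2500
b = My - (perp slope)*Mx = 6 + (1*14.5)/4 = 6 + 3.6250 = 9.6250

y = -0.2500x + 9.6250
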